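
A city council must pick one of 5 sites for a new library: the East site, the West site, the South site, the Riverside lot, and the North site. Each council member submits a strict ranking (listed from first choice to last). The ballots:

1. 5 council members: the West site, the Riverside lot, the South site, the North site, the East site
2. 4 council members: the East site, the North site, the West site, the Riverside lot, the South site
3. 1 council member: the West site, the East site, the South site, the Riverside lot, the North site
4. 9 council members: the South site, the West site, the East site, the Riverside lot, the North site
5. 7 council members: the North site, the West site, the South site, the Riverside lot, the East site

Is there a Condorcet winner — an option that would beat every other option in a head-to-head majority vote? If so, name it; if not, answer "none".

the West site vs the East site: 22–4 for the West site.
the West site vs the South site: 17–9 for the West site.
the West site vs the Riverside lot: 26–0 for the West site.
the West site vs the North site: 15–11 for the West site.
the West site beats every other option head-to-head.

the West site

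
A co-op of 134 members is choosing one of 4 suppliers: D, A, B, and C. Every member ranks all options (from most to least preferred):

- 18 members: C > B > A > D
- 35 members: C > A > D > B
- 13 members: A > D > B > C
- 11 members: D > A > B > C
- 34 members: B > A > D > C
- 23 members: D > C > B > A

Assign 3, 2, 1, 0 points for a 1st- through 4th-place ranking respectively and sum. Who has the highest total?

D: 18·0 + 35·1 + 13·2 + 11·3 + 34·1 + 23·3 = 197
A: 18·1 + 35·2 + 13·3 + 11·2 + 34·2 + 23·0 = 217
B: 18·2 + 35·0 + 13·1 + 11·1 + 34·3 + 23·1 = 185
C: 18·3 + 35·3 + 13·0 + 11·0 + 34·0 + 23·2 = 205
A has the highest Borda score (217).

A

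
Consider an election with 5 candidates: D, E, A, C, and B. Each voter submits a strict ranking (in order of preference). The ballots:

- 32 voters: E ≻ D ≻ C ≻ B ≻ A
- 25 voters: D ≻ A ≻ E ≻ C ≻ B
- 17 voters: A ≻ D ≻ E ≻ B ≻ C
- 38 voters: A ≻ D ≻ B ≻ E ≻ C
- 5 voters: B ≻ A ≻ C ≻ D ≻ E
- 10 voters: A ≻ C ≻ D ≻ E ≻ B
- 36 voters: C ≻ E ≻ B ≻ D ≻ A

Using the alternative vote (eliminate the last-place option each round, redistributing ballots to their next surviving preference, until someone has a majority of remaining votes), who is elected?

Round 1: D 25, E 32, A 65, C 36, B 5. Eliminate B.
Round 2: D 25, E 32, A 70, C 36. Eliminate D.
Round 3: E 32, A 95, C 36. A has a majority.

A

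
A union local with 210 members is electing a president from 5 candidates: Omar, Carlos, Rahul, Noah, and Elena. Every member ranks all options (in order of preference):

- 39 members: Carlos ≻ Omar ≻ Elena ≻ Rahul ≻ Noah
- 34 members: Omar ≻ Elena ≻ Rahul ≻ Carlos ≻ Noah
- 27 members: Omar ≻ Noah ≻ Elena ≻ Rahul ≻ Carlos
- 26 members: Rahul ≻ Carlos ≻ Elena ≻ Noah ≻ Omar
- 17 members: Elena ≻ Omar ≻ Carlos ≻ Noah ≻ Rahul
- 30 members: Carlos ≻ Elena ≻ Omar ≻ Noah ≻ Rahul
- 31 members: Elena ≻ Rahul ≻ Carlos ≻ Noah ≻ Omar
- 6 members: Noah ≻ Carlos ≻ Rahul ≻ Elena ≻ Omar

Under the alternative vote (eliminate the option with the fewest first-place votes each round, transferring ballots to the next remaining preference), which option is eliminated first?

Round 1: Omar 61, Carlos 69, Rahul 26, Noah 6, Elena 48. Eliminate Noah.

Noah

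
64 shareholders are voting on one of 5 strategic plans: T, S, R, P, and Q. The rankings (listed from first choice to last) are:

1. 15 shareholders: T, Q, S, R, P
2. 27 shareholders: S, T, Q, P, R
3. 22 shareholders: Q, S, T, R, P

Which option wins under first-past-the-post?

S

First-place votes: T 15, S 27, R 0, P 0, Q 22.
S has the most first-place votes.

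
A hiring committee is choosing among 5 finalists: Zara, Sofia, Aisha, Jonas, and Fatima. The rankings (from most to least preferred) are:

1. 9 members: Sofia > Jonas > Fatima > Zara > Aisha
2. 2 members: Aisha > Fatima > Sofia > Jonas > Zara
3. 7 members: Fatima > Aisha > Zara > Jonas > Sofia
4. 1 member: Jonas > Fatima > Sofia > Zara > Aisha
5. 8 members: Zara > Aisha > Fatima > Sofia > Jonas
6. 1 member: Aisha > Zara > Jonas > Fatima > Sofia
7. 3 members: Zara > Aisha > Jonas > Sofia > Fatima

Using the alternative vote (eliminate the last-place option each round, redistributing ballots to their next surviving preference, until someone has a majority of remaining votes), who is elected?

Round 1: Zara 11, Sofia 9, Aisha 3, Jonas 1, Fatima 7. Eliminate Jonas.
Round 2: Zara 11, Sofia 9, Aisha 3, Fatima 8. Eliminate Aisha.
Round 3: Zara 12, Sofia 9, Fatima 10. Eliminate Sofia.
Round 4: Zara 12, Fatima 19. Fatima has a majority.

Fatima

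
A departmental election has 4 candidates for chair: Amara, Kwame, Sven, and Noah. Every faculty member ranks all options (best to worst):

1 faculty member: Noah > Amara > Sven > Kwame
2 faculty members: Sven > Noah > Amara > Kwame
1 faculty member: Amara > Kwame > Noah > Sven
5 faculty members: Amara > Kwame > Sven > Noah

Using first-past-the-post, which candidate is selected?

Amara

First-place votes: Amara 6, Kwame 0, Sven 2, Noah 1.
Amara has the most first-place votes.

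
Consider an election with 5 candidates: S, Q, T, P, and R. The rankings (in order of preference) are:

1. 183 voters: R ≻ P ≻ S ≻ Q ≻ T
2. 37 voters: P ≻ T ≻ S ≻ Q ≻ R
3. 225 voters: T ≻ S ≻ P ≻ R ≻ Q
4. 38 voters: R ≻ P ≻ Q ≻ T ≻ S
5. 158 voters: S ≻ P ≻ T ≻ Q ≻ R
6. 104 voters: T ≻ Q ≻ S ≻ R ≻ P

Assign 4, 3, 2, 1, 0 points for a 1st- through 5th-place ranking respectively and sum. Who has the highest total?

S: 183·2 + 37·2 + 225·3 + 38·0 + 158·4 + 104·2 = 1955
Q: 183·1 + 37·1 + 225·0 + 38·2 + 158·1 + 104·3 = 766
T: 183·0 + 37·3 + 225·4 + 38·1 + 158·2 + 104·4 = 1781
P: 183·3 + 37·4 + 225·2 + 38·3 + 158·3 + 104·0 = 1735
R: 183·4 + 37·0 + 225·1 + 38·4 + 158·0 + 104·1 = 1213
S has the highest Borda score (1955).

S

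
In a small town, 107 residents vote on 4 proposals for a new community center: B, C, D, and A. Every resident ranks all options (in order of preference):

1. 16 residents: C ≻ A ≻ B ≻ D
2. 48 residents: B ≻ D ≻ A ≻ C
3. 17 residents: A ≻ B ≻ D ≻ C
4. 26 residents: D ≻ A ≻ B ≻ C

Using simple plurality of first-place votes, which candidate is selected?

B

First-place votes: B 48, C 16, D 26, A 17.
B has the most first-place votes.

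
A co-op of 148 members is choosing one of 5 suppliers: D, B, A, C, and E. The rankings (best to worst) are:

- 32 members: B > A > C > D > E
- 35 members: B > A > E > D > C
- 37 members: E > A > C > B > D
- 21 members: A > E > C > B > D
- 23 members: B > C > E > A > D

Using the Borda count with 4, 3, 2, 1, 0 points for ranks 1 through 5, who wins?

D: 32·1 + 35·1 + 37·0 + 21·0 + 23·0 = 67
B: 32·4 + 35·4 + 37·1 + 21·1 + 23·4 = 418
A: 32·3 + 35·3 + 37·3 + 21·4 + 23·1 = 419
C: 32·2 + 35·0 + 37·2 + 21·2 + 23·3 = 249
E: 32·0 + 35·2 + 37·4 + 21·3 + 23·2 = 327
A has the highest Borda score (419).

A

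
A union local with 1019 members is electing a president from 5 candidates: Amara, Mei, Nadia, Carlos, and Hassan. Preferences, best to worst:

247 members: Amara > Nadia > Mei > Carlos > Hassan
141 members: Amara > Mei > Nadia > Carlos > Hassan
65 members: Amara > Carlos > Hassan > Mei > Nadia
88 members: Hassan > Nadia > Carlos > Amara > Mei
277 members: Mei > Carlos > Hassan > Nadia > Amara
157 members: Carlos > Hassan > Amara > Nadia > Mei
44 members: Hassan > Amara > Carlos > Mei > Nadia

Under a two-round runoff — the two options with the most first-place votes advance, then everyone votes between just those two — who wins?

Round 1 first-place votes: Amara 453, Mei 277, Nadia 0, Carlos 157, Hassan 132.
Amara and Mei advance.
Runoff: Amara is preferred to Mei by 742 voters; Mei by 277.
Amara wins the runoff.

Amara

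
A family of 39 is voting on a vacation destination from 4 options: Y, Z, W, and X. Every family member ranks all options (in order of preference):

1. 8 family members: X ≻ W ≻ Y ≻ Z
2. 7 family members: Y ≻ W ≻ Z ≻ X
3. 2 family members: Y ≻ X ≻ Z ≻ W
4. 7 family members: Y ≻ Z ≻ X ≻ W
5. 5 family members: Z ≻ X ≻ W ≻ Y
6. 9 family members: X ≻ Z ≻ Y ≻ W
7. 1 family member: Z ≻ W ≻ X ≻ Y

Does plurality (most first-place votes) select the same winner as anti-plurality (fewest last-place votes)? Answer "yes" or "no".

no

Plurality — first-place votes: Y 16, Z 6, W 0, X 17. Winner: X.
Anti-plurality — last-place votes: Y 6, Z 8, W 18, X 7. Winner: Y.
The two methods disagree.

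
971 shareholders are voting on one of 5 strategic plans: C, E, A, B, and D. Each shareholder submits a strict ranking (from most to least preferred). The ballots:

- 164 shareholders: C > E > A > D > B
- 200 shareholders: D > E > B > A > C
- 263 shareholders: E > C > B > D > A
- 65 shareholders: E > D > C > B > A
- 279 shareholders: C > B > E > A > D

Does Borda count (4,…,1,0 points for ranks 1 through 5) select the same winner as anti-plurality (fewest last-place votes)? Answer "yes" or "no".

yes

Borda — scores: C 2691, E 2962, A 807, B 1828, D 1422. Winner: E.
Anti-plurality — last-place votes: C 200, E 0, A 328, B 164, D 279. Winner: E.
The two methods agree.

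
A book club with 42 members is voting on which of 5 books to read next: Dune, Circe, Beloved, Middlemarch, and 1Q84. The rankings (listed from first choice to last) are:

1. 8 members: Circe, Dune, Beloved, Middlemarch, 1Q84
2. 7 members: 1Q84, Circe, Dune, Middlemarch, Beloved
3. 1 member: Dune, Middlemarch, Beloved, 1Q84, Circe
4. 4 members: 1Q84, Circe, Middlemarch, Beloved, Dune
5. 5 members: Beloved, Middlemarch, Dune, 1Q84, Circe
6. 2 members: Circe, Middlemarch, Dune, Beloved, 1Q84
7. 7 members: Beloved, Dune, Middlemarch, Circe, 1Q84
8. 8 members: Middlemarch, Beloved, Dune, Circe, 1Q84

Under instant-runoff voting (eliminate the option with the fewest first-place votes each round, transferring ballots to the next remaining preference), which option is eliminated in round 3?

Circe

Round 1: Dune 1, Circe 10, Beloved 12, Middlemarch 8, 1Q84 11. Eliminate Dune.
Round 2: Circe 10, Beloved 12, Middlemarch 9, 1Q84 11. Eliminate Middlemarch.
Round 3: Circe 10, Beloved 21, 1Q84 11. Eliminate Circe.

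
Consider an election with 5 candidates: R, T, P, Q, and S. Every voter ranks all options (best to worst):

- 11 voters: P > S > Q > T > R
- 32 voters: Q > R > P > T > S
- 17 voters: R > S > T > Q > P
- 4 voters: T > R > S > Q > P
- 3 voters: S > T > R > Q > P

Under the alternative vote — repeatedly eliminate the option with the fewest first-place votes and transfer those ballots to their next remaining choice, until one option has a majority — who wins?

Round 1: R 17, T 4, P 11, Q 32, S 3. Eliminate S.
Round 2: R 17, T 7, P 11, Q 32. Eliminate T.
Round 3: R 24, P 11, Q 32. Eliminate P.
Round 4: R 24, Q 43. Q has a majority.

Q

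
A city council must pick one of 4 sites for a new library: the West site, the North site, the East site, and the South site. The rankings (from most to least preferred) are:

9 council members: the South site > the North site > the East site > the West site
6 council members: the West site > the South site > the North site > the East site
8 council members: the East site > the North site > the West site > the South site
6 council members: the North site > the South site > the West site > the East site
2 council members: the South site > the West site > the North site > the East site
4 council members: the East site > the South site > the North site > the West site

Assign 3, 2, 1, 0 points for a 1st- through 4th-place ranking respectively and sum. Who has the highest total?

the West site: 9·0 + 6·3 + 8·1 + 6·1 + 2·2 + 4·0 = 36
the North site: 9·2 + 6·1 + 8·2 + 6·3 + 2·1 + 4·1 = 64
the East site: 9·1 + 6·0 + 8·3 + 6·0 + 2·0 + 4·3 = 45
the South site: 9·3 + 6·2 + 8·0 + 6·2 + 2·3 + 4·2 = 65
the South site has the highest Borda score (65).

the South site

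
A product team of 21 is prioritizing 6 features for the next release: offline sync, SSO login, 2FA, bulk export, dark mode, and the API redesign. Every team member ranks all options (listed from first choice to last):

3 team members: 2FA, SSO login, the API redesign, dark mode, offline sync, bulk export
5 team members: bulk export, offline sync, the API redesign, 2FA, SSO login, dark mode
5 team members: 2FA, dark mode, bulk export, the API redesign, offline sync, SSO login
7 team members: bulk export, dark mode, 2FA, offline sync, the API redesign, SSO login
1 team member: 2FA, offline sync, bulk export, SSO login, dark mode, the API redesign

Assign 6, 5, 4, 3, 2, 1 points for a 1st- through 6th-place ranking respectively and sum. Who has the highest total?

offline sync: 3·2 + 5·5 + 5·2 + 7·3 + 1·5 = 67
SSO login: 3·5 + 5·2 + 5·1 + 7·1 + 1·3 = 40
2FA: 3·6 + 5·3 + 5·6 + 7·4 + 1·6 = 97
bulk export: 3·1 + 5·6 + 5·4 + 7·6 + 1·4 = 99
dark mode: 3·3 + 5·1 + 5·5 + 7·5 + 1·2 = 76
the API redesign: 3·4 + 5·4 + 5·3 + 7·2 + 1·1 = 62
bulk export has the highest Borda score (99).

bulk export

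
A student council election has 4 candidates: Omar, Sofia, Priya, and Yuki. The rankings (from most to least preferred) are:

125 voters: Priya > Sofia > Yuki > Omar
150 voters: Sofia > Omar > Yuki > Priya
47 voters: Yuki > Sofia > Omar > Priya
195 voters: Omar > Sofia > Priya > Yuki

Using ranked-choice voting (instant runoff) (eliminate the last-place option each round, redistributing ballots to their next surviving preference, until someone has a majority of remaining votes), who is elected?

Sofia

Round 1: Omar 195, Sofia 150, Priya 125, Yuki 47. Eliminate Yuki.
Round 2: Omar 195, Sofia 197, Priya 125. Eliminate Priya.
Round 3: Omar 195, Sofia 322. Sofia has a majority.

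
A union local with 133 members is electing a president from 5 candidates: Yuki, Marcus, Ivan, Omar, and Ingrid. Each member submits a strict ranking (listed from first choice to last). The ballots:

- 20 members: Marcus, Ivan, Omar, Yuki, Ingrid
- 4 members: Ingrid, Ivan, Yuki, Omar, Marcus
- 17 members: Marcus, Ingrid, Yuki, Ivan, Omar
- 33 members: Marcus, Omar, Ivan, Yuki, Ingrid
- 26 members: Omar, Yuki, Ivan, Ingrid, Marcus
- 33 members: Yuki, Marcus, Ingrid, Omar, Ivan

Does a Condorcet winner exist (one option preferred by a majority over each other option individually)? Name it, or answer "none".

Marcus vs Yuki: 70–63 for Marcus.
Marcus vs Ivan: 103–30 for Marcus.
Marcus vs Omar: 103–30 for Marcus.
Marcus vs Ingrid: 103–30 for Marcus.
Marcus beats every other option head-to-head.

Marcus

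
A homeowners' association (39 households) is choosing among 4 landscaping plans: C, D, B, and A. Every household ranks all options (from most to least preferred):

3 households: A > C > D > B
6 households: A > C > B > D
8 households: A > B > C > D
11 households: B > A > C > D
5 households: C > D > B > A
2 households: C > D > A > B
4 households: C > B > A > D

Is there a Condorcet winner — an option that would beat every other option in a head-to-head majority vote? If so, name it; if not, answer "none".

Checking pairwise contests:
A beats C 28–11.
C beats D 39–0.
C beats B 20–19.
B beats A 20–19.
Every option loses at least one head-to-head, so there is no Condorcet winner.

none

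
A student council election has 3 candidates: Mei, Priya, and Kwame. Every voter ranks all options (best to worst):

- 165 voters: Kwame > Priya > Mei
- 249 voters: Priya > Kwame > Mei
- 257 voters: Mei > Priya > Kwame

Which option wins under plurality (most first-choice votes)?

First-place votes: Mei 257, Priya 249, Kwame 165.
Mei has the most first-place votes.

Mei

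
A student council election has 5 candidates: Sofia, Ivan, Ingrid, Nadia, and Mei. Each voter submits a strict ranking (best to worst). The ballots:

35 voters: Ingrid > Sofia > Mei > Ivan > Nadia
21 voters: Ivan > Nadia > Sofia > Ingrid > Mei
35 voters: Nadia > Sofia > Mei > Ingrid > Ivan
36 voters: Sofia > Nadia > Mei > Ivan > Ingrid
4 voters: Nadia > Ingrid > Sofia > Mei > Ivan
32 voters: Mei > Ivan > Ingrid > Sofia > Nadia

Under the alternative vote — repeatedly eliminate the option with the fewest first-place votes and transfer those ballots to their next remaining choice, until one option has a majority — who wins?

Nadia

Round 1: Sofia 36, Ivan 21, Ingrid 35, Nadia 39, Mei 32. Eliminate Ivan.
Round 2: Sofia 36, Ingrid 35, Nadia 60, Mei 32. Eliminate Mei.
Round 3: Sofia 36, Ingrid 67, Nadia 60. Eliminate Sofia.
Round 4: Ingrid 67, Nadia 96. Nadia has a majority.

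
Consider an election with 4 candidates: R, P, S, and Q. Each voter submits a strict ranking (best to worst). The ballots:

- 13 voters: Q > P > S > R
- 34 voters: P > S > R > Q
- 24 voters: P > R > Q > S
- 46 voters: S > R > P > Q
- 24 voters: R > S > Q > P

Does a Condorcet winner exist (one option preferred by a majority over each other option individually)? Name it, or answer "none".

P vs R: 71–70 for P.
P vs S: 71–70 for P.
P vs Q: 104–37 for P.
P beats every other option head-to-head.

P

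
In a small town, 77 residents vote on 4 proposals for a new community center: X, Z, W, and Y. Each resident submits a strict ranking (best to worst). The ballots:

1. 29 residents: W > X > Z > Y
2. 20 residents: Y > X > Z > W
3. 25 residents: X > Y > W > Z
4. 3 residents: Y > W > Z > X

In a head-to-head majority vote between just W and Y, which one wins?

Y

Voters preferring W to Y: 29; preferring Y to W: 48.
Y wins the head-to-head.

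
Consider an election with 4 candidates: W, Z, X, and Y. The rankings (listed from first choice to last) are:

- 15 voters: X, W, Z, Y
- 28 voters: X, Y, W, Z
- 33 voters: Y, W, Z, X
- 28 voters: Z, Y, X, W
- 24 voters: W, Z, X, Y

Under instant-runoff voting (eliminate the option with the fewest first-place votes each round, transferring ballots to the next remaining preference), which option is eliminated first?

W

Round 1: W 24, Z 28, X 43, Y 33. Eliminate W.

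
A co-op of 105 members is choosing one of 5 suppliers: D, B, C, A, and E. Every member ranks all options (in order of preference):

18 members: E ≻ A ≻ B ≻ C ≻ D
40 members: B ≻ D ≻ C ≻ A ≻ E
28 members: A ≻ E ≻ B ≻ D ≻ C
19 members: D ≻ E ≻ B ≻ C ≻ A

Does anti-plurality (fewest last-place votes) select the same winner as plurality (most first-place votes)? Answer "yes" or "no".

yes

Anti-plurality — last-place votes: D 18, B 0, C 28, A 19, E 40. Winner: B.
Plurality — first-place votes: D 19, B 40, C 0, A 28, E 18. Winner: B.
The two methods agree.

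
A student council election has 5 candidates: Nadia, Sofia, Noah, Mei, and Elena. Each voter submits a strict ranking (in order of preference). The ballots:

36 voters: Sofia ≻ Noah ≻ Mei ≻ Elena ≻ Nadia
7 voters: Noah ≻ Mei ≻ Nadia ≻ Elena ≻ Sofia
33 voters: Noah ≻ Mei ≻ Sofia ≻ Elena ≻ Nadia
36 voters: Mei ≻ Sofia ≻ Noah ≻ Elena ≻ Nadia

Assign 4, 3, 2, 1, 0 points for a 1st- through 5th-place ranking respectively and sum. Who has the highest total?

Noah

Nadia: 36·0 + 7·2 + 33·0 + 36·0 = 14
Sofia: 36·4 + 7·0 + 33·2 + 36·3 = 318
Noah: 36·3 + 7·4 + 33·4 + 36·2 = 340
Mei: 36·2 + 7·3 + 33·3 + 36·4 = 336
Elena: 36·1 + 7·1 + 33·1 + 36·1 = 112
Noah has the highest Borda score (340).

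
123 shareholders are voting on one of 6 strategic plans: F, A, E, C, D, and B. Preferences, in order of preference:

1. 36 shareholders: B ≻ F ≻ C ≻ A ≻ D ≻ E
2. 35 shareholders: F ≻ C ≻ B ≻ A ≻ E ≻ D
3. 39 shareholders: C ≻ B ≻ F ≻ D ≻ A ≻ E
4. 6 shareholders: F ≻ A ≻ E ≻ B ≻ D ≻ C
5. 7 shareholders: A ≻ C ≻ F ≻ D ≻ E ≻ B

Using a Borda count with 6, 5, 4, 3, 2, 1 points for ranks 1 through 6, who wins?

F: 36·5 + 35·6 + 39·4 + 6·6 + 7·4 = 610
A: 36·3 + 35·3 + 39·2 + 6·5 + 7·6 = 363
E: 36·1 + 35·2 + 39·1 + 6·4 + 7·2 = 183
C: 36·4 + 35·5 + 39·6 + 6·1 + 7·5 = 594
D: 36·2 + 35·1 + 39·3 + 6·2 + 7·3 = 257
B: 36·6 + 35·4 + 39·5 + 6·3 + 7·1 = 576
F has the highest Borda score (610).

F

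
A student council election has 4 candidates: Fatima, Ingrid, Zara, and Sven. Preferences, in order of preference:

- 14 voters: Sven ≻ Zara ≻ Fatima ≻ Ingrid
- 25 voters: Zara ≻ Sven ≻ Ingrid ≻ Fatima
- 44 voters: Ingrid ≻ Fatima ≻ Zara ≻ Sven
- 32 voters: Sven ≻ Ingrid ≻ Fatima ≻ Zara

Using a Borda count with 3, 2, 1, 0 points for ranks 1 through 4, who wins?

Ingrid

Fatima: 14·1 + 25·0 + 44·2 + 32·1 = 134
Ingrid: 14·0 + 25·1 + 44·3 + 32·2 = 221
Zara: 14·2 + 25·3 + 44·1 + 32·0 = 147
Sven: 14·3 + 25·2 + 44·0 + 32·3 = 188
Ingrid has the highest Borda score (221).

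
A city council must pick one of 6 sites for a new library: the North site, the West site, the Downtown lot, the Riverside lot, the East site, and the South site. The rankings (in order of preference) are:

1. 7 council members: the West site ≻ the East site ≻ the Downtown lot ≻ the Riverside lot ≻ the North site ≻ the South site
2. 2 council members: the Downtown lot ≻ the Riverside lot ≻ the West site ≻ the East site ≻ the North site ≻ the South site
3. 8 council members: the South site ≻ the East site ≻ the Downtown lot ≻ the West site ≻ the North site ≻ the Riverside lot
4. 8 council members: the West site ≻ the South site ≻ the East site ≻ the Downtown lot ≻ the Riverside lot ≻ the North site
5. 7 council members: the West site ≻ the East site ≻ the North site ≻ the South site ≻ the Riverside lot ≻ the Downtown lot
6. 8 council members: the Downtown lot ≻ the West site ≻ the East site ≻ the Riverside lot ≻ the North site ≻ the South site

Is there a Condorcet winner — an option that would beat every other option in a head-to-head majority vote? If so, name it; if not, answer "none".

the West site vs the North site: 40–0 for the West site.
the West site vs the Downtown lot: 22–18 for the West site.
the West site vs the Riverside lot: 38–2 for the West site.
the West site vs the East site: 32–8 for the West site.
the West site vs the South site: 32–8 for the West site.
the West site beats every other option head-to-head.

the West site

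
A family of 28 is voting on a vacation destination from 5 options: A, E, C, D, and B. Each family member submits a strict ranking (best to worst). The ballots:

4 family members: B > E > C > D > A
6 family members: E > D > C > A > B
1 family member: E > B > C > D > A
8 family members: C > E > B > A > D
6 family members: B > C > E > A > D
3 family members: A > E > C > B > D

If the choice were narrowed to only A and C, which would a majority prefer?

Voters preferring A to C: 3; preferring C to A: 25.
C wins the head-to-head.

C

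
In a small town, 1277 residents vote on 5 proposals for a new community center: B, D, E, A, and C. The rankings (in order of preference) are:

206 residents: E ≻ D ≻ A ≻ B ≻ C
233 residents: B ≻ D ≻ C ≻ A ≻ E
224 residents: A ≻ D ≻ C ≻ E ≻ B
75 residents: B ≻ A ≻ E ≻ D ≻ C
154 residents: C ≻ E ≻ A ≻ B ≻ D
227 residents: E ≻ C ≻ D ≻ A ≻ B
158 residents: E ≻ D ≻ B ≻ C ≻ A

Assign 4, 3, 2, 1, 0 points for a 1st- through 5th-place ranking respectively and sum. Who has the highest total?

E

B: 206·1 + 233·4 + 224·0 + 75·4 + 154·1 + 227·0 + 158·2 = 1908
D: 206·3 + 233·3 + 224·3 + 75·1 + 154·0 + 227·2 + 158·3 = 2992
E: 206·4 + 233·0 + 224·1 + 75·2 + 154·3 + 227·4 + 158·4 = 3200
A: 206·2 + 233·1 + 224·4 + 75·3 + 154·2 + 227·1 + 158·0 = 2301
C: 206·0 + 233·2 + 224·2 + 75·0 + 154·4 + 227·3 + 158·1 = 2369
E has the highest Borda score (3200).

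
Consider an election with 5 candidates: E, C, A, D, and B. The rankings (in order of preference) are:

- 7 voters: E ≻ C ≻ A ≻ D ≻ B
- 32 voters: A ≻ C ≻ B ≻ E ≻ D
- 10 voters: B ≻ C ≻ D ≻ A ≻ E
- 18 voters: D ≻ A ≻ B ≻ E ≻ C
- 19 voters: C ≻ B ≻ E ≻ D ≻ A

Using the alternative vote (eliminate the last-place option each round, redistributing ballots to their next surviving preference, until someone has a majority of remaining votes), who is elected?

Round 1: E 7, C 19, A 32, D 18, B 10. Eliminate E.
Round 2: C 26, A 32, D 18, B 10. Eliminate B.
Round 3: C 36, A 32, D 18. Eliminate D.
Round 4: C 36, A 50. A has a majority.

A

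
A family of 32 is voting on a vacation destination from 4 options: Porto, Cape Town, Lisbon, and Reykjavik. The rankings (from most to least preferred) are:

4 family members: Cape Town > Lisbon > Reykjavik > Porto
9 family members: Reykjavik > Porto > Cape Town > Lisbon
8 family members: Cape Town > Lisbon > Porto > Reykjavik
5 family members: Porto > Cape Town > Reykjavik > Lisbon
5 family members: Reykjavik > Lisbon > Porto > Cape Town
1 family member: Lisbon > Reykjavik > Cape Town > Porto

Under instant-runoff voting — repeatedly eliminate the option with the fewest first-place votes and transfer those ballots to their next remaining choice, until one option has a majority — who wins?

Round 1: Porto 5, Cape Town 12, Lisbon 1, Reykjavik 14. Eliminate Lisbon.
Round 2: Porto 5, Cape Town 12, Reykjavik 15. Eliminate Porto.
Round 3: Cape Town 17, Reykjavik 15. Cape Town has a majority.

Cape Town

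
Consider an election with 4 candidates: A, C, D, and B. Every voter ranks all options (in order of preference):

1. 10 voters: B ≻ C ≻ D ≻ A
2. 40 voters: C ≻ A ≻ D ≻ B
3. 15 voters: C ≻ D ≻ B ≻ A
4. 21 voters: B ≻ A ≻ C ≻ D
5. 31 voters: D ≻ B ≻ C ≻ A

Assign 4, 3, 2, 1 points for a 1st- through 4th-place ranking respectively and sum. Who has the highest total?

C

A: 10·1 + 40·3 + 15·1 + 21·3 + 31·1 = 239
C: 10·3 + 40·4 + 15·4 + 21·2 + 31·2 = 354
D: 10·2 + 40·2 + 15·3 + 21·1 + 31·4 = 290
B: 10·4 + 40·1 + 15·2 + 21·4 + 31·3 = 287
C has the highest Borda score (354).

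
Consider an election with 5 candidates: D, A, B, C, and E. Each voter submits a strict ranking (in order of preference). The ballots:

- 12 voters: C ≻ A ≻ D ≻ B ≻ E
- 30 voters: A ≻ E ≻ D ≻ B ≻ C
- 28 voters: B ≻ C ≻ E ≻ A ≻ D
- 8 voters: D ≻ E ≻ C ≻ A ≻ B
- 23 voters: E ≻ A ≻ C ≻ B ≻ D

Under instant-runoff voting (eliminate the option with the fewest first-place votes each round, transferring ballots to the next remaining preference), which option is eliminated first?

Round 1: D 8, A 30, B 28, C 12, E 23. Eliminate D.

D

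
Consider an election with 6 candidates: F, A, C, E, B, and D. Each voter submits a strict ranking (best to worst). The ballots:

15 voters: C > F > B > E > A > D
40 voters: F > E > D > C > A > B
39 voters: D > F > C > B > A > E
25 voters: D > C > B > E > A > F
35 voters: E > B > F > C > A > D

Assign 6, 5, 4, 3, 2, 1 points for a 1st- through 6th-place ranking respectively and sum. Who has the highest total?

F: 15·5 + 40·6 + 39·5 + 25·1 + 35·4 = 675
A: 15·2 + 40·2 + 39·2 + 25·2 + 35·2 = 308
C: 15·6 + 40·3 + 39·4 + 25·5 + 35·3 = 596
E: 15·3 + 40·5 + 39·1 + 25·3 + 35·6 = 569
B: 15·4 + 40·1 + 39·3 + 25·4 + 35·5 = 492
D: 15·1 + 40·4 + 39·6 + 25·6 + 35·1 = 594
F has the highest Borda score (675).

F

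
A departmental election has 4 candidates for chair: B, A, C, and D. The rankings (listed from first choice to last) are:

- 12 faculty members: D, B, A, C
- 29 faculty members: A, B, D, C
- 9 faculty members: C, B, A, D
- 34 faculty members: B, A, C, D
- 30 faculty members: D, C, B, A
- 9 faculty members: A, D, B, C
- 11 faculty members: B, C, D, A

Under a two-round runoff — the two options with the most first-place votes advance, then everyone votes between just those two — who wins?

B

Round 1 first-place votes: B 45, A 38, C 9, D 42.
B and D advance.
Runoff: B is preferred to D by 83 voters; D by 51.
B wins the runoff.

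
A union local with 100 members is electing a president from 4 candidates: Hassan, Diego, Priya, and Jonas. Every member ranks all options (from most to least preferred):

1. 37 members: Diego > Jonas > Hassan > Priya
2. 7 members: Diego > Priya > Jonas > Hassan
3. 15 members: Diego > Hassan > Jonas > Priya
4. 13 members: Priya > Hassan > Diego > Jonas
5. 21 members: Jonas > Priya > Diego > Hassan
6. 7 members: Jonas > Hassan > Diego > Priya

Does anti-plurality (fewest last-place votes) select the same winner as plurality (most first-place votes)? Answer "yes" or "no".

yes

Anti-plurality — last-place votes: Hassan 28, Diego 0, Priya 59, Jonas 13. Winner: Diego.
Plurality — first-place votes: Hassan 0, Diego 59, Priya 13, Jonas 28. Winner: Diego.
The two methods agree.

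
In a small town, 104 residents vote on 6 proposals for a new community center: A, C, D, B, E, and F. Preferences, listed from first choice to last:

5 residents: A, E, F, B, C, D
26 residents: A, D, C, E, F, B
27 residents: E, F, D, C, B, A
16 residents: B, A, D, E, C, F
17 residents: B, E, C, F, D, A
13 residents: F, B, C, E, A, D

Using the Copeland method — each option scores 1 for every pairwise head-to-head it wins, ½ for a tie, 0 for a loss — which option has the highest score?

A: beats D; loses to C, B, E, and F → score 1.
C: beats A, B, and F; loses to D and E → score 3.
D: beats C and B; loses to A, E, and F → score 2.
B: beats A; loses to C, D, E, and F → score 1.
E: beats A, C, D, B, and F → score 5.
F: beats A, D, and B; loses to C and E → score 3.
E has the best pairwise record.

E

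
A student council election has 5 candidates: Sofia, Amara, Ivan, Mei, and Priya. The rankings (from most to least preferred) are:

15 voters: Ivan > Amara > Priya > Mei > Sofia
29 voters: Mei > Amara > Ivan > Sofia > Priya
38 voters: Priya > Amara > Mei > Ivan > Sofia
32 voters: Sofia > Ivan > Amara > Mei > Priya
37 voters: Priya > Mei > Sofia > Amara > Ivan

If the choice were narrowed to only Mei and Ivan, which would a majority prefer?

Mei

Voters preferring Mei to Ivan: 104; preferring Ivan to Mei: 47.
Mei wins the head-to-head.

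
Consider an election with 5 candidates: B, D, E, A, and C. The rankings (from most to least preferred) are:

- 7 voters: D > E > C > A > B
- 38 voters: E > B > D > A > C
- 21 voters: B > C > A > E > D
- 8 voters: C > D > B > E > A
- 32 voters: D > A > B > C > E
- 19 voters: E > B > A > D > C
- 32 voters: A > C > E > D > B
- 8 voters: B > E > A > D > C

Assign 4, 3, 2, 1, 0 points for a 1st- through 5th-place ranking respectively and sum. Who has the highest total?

B

B: 7·0 + 38·3 + 21·4 + 8·2 + 32·2 + 19·3 + 32·0 + 8·4 = 367
D: 7·4 + 38·2 + 21·0 + 8·3 + 32·4 + 19·1 + 32·1 + 8·1 = 315
E: 7·3 + 38·4 + 21·1 + 8·1 + 32·0 + 19·4 + 32·2 + 8·3 = 366
A: 7·1 + 38·1 + 21·2 + 8·0 + 32·3 + 19·2 + 32·4 + 8·2 = 365
C: 7·2 + 38·0 + 21·3 + 8·4 + 32·1 + 19·0 + 32·3 + 8·0 = 237
B has the highest Borda score (367).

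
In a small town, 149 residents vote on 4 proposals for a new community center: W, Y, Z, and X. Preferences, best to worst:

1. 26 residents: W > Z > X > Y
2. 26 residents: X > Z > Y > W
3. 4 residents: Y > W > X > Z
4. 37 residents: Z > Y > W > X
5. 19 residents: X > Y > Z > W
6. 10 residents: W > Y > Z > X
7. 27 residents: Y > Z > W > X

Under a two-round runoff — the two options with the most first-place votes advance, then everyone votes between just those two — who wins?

Z

Round 1 first-place votes: W 36, Y 31, Z 37, X 45.
X and Z advance.
Runoff: X is preferred to Z by 49 voters; Z by 100.
Z wins the runoff.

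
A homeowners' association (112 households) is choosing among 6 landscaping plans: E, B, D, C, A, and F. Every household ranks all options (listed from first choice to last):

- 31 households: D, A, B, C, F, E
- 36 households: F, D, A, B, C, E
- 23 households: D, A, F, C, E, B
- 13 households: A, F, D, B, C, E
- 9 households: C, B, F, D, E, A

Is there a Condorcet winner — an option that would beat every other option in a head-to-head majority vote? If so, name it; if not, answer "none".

Checking pairwise contests:
B beats E 89–23.
D beats B 103–9.
F beats D 58–54.
B beats C 80–32.
D beats A 99–13.
A beats F 67–45.
Every option loses at least one head-to-head, so there is no Condorcet winner.

none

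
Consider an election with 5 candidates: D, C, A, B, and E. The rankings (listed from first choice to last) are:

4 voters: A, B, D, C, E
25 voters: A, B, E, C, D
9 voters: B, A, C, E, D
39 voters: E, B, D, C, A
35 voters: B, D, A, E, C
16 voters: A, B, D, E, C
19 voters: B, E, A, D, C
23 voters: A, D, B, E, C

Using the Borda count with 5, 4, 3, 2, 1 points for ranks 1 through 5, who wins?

D: 4·3 + 25·1 + 9·1 + 39·3 + 35·4 + 16·3 + 19·2 + 23·4 = 481
C: 4·2 + 25·2 + 9·3 + 39·2 + 35·1 + 16·1 + 19·1 + 23·1 = 256
A: 4·5 + 25·5 + 9·4 + 39·1 + 35·3 + 16·5 + 19·3 + 23·5 = 577
B: 4·4 + 25·4 + 9·5 + 39·4 + 35·5 + 16·4 + 19·5 + 23·3 = 720
E: 4·1 + 25·3 + 9·2 + 39·5 + 35·2 + 16·2 + 19·4 + 23·2 = 516
B has the highest Borda score (720).

B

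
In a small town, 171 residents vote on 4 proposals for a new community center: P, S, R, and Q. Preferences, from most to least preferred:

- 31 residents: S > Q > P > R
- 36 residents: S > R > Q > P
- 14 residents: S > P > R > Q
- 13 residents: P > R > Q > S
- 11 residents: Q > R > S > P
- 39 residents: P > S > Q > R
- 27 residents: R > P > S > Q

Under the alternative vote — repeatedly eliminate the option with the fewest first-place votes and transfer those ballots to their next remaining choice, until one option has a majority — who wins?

Round 1: P 52, S 81, R 27, Q 11. Eliminate Q.
Round 2: P 52, S 81, R 38. Eliminate R.
Round 3: P 79, S 92. S has a majority.

S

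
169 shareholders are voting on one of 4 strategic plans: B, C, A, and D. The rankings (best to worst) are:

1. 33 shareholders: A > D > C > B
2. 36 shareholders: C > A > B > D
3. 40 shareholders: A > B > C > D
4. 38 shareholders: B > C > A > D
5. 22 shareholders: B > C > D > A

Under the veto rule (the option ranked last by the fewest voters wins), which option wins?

C

Last-place votes: B 33, C 0, A 22, D 114.
C is ranked last by the fewest voters, so C wins.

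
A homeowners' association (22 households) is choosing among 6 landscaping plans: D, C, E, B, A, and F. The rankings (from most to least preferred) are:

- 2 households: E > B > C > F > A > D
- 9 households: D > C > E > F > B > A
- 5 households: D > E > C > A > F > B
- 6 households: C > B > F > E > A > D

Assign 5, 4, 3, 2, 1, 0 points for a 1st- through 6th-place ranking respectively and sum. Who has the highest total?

D: 2·0 + 9·5 + 5·5 + 6·0 = 70
C: 2·3 + 9·4 + 5·3 + 6·5 = 87
E: 2·5 + 9·3 + 5·4 + 6·2 = 69
B: 2·4 + 9·1 + 5·0 + 6·4 = 41
A: 2·1 + 9·0 + 5·2 + 6·1 = 18
F: 2·2 + 9·2 + 5·1 + 6·3 = 45
C has the highest Borda score (87).

C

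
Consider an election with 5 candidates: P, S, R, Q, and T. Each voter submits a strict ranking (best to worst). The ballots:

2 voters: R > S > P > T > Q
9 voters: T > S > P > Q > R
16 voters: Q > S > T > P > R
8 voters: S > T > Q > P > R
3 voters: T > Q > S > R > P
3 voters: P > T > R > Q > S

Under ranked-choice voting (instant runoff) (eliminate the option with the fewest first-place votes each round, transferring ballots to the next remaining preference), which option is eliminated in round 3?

S

Round 1: P 3, S 8, R 2, Q 16, T 12. Eliminate R.
Round 2: P 3, S 10, Q 16, T 12. Eliminate P.
Round 3: S 10, Q 16, T 15. Eliminate S.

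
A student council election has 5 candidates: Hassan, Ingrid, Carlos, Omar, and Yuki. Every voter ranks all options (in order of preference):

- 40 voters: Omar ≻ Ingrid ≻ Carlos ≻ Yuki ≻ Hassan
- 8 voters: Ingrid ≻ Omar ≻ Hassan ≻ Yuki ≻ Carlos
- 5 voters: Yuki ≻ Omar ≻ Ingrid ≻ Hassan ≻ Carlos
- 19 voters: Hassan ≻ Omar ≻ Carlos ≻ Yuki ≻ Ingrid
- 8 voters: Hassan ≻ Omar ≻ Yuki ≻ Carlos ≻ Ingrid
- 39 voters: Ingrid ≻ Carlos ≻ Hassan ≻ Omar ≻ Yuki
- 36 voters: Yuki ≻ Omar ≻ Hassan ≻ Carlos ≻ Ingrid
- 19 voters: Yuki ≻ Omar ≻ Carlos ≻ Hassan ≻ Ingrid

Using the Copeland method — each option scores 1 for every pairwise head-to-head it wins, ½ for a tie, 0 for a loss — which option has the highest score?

Hassan: loses to Ingrid, Carlos, Omar, and Yuki → score 0.
Ingrid: beats Hassan and Carlos; ties Yuki; loses to Omar → score 2.5.
Carlos: beats Hassan and Yuki; loses to Ingrid and Omar → score 2.
Omar: beats Hassan, Ingrid, Carlos, and Yuki → score 4.
Yuki: beats Hassan; ties Ingrid; loses to Carlos and Omar → score 1.5.
Omar has the best pairwise record.

Omar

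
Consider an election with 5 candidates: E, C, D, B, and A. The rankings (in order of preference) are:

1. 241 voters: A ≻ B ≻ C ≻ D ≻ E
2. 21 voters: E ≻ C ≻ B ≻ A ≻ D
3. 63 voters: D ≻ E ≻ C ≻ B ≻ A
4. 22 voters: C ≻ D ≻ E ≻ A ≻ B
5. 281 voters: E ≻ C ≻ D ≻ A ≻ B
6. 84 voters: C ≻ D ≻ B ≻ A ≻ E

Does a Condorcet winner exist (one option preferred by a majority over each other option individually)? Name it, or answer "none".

none

Checking pairwise contests:
D beats E 410–302.
E beats C 365–347.
C beats D 649–63.
E beats B 387–325.
E beats A 387–325.
Every option loses at least one head-to-head, so there is no Condorcet winner.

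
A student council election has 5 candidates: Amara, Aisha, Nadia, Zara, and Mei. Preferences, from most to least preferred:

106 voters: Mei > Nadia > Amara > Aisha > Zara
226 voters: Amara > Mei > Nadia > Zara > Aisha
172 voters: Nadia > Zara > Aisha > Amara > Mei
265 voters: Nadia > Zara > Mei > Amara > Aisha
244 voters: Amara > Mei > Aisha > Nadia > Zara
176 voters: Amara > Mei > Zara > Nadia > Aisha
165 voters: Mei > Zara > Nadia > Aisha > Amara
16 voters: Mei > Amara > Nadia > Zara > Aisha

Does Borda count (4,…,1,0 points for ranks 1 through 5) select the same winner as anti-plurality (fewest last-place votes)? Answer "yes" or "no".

Borda — scores: Amara 3281, Aisha 1103, Nadia 3300, Zara 2400, Mei 3616. Winner: Mei.
Anti-plurality — last-place votes: Amara 165, Aisha 683, Nadia 0, Zara 350, Mei 172. Winner: Nadia.
The two methods disagree.

no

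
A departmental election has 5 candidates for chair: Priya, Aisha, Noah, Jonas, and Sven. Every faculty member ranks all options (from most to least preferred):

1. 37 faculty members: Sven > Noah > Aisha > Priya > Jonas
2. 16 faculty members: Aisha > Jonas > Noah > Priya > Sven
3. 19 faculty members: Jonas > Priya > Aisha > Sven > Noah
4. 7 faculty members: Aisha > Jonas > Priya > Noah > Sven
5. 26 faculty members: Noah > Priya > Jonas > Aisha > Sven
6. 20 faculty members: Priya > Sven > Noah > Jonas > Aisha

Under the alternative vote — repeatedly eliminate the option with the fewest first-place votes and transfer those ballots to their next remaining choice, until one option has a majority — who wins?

Round 1: Priya 20, Aisha 23, Noah 26, Jonas 19, Sven 37. Eliminate Jonas.
Round 2: Priya 39, Aisha 23, Noah 26, Sven 37. Eliminate Aisha.
Round 3: Priya 46, Noah 42, Sven 37. Eliminate Sven.
Round 4: Priya 46, Noah 79. Noah has a majority.

Noah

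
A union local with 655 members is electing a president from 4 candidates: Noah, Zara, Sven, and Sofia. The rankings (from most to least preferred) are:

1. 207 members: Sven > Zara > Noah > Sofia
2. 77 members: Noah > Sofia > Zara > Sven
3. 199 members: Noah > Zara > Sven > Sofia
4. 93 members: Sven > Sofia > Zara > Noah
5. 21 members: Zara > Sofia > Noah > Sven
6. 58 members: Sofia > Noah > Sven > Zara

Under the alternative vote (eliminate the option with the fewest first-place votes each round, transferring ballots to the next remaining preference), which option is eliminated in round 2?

Sofia

Round 1: Noah 276, Zara 21, Sven 300, Sofia 58. Eliminate Zara.
Round 2: Noah 276, Sven 300, Sofia 79. Eliminate Sofia.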